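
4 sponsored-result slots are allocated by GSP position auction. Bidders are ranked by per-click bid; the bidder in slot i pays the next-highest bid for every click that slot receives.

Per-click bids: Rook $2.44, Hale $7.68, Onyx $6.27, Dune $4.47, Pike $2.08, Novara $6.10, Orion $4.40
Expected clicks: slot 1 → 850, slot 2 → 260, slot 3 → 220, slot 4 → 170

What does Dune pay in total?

Dune pays $748.00

Sorting advertisers: $7.68 (Hale) > $6.27 (Onyx) > $6.10 (Novara) > $4.47 (Dune) > $4.40 (Orion) > …
Dune holds slot 4 → pays next bid $4.40 × 170 clicks = $748.00.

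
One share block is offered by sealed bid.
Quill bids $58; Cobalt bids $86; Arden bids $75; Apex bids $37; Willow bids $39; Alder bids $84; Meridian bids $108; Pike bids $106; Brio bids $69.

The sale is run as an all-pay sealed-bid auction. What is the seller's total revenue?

Total revenue: $662

All-pay sealed-bid auction: the highest bidder wins the item, but every bidder pays their own bid.
Sorting bids: 108 (Meridian) > 106 (Pike) > 86 (Cobalt) > 84 (Alder) > 75 (Arden) > 69 (Brio) > …
Meridian wins with the top bid; all bids are sunk regardless.
Every bidder forfeits their bid regardless of winning.
Revenue = 58 + 86 + 75 + 37 + 39 + 84 + 108 + 106 + 69 = $662.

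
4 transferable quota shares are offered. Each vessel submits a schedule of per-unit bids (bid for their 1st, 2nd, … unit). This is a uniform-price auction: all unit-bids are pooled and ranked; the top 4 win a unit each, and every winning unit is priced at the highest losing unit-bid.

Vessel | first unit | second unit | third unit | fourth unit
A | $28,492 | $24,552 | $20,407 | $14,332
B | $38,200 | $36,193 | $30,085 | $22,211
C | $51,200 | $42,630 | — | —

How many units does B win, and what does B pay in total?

B: 2 units, pays $60,170

Merging the schedules and taking the best 4: 51,200 (C-1), 42,630 (C-2), 38,200 (B-1), 36,193 (B-2)
The (k+1)-th unit-bid is $30,085.
B wins 2 unit(s) at $30,085 each.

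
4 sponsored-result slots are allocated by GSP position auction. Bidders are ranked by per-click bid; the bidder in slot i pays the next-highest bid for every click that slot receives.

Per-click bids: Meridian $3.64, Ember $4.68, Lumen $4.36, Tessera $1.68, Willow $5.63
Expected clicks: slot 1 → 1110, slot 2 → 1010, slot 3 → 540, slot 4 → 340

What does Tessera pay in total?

Tessera pays $0.00

Per-click bids in order: $5.63 (Willow) > $4.68 (Ember) > $4.36 (Lumen) > $3.64 (Meridian) > $1.68 (Tessera)
Tessera ranks below slot 4 → no slot, pays nothing.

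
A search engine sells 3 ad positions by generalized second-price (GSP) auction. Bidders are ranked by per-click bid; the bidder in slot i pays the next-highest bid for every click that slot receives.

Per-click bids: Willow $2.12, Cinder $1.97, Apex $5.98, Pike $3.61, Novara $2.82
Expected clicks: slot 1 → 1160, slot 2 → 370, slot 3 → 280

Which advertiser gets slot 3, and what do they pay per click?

Per-click bids in order: $5.98 (Apex) > $3.61 (Pike) > $2.82 (Novara) > $2.12 (Willow) > …
Slot 3 goes to the third-ranked bidder, Novara, who pays the next bid down: $2.12/click.

Novara; $2.12 per click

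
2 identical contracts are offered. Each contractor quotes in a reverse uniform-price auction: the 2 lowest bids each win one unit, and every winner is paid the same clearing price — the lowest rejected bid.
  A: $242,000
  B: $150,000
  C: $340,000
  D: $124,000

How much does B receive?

Bids ranked low→high: 124,000 (D), 150,000 (B), 242,000 (A), 340,000 (C)
Lowest 2: D, B.
Lowest unsuccessful bid: $242,000 → clearing price.
B wins → is paid $242,000.

B is paid $242,000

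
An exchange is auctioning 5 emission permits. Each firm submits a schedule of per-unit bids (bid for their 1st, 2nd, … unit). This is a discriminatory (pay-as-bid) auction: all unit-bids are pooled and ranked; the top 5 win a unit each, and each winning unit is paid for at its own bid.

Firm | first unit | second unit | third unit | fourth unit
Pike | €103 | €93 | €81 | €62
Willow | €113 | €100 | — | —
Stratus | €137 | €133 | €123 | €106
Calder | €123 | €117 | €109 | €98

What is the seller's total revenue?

Total revenue: €633

Merging the schedules and taking the best 5: 137 (Stratus-1), 133 (Stratus-2), 123 (Stratus-3), 123 (Calder-1), 117 (Calder-2)
Next rejected bid: €113 (not a price — pay-as-bid).
Each winning unit pays its own bid.
Revenue = 137 + 133 + 123 + 123 + 117 = €633.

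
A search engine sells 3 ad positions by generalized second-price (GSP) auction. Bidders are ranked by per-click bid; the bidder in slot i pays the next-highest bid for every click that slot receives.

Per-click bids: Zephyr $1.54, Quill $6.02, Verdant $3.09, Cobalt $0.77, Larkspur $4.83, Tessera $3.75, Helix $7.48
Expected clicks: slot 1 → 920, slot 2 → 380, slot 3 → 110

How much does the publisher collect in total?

Total revenue: $7786.30

Per-click bids in order: $7.48 (Helix) > $6.02 (Quill) > $4.83 (Larkspur) > $3.75 (Tessera) > …
Slot 1: Helix pays $6.02 × 920 = $5538.40
Slot 2: Quill pays $4.83 × 380 = $1835.40
Slot 3: Larkspur pays $3.75 × 110 = $412.50
Total = $7786.30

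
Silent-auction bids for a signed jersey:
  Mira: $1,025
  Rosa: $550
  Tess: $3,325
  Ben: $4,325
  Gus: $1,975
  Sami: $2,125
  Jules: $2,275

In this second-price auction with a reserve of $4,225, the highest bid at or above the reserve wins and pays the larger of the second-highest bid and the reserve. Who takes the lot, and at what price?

Ben pays $4,225

Second-price auction with a reserve of $4,225: the highest bid at or above the reserve wins and pays the larger of the second-highest bid and the reserve.
Sorting bids: 4,325 (Ben) > 3,325 (Tess) > 2,275 (Jules) > 2,125 (Sami) > 1,975 (Gus) > 1,025 (Mira) > …
Highest eligible bid: Ben at $4,325.
Second-highest bid $3,325 is below the reserve $4,225, so the reserve binds → payment $4,225.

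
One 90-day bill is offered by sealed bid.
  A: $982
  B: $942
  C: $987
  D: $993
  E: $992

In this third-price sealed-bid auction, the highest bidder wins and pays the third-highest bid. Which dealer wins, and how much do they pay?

Rule: the highest bidder wins and pays the third-highest bid.
Bids ranked: 993 (D) > 992 (E) > 987 (C) > 982 (A) > 942 (B)
D wins; payment is bid #3 in the ranking = $987.

D pays $987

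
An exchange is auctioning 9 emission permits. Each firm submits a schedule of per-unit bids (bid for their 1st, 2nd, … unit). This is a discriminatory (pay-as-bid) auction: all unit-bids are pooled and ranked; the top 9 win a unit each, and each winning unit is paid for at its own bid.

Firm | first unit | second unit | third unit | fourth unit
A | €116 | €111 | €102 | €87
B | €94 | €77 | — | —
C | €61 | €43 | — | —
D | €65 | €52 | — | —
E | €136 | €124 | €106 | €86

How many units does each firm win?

A 4, B 1, E 4

All unit-bids, highest first — top 9: 136 (E-1), 124 (E-2), 116 (A-1), 111 (A-2), 106 (E-3), 102 (A-3), 94 (B-1), 87 (A-4), 86 (E-4)
Next rejected bid: €77 (not a price — pay-as-bid).
Allocation: A 4, B 1, E 4.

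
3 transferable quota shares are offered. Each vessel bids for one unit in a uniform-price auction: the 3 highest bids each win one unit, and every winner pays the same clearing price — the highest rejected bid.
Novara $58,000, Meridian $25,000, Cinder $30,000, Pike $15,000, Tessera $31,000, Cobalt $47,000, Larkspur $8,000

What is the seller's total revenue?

Total revenue: $90,000

Sorting: 58,000 (Novara), 47,000 (Cobalt), 31,000 (Tessera), 30,000 (Cinder), 25,000 (Meridian), …
The 3 highest are Novara, Cobalt, Tessera.
Highest unsuccessful bid: $30,000 → clearing price.
Total revenue = 3 × $30,000 = $90,000.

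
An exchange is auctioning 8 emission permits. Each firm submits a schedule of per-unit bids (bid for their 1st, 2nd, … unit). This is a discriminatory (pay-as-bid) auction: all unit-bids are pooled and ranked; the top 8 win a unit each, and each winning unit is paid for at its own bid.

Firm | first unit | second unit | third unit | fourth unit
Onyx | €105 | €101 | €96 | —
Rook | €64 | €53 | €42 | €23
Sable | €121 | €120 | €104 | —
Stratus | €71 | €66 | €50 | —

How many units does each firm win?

Onyx 3, Sable 3, Stratus 2

All unit-bids, highest first — top 8: 121 (Sable-1), 120 (Sable-2), 105 (Onyx-1), 104 (Sable-3), 101 (Onyx-2), 96 (Onyx-3), 71 (Stratus-1), 66 (Stratus-2)
Next rejected bid: €64 (not a price — pay-as-bid).
Allocation: Onyx 3, Sable 3, Stratus 2.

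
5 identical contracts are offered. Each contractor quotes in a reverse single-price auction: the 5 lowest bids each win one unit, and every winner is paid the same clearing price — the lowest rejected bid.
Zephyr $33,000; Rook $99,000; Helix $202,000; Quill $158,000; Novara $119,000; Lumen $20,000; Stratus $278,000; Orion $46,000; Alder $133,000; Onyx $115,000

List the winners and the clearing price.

Bids ranked low→high: 20,000 (Lumen), 33,000 (Zephyr), 46,000 (Orion), 99,000 (Rook), 115,000 (Onyx), 119,000 (Novara), 133,000 (Alder), …
Winners (5 units): Lumen, Zephyr, Orion, Rook, Onyx.
Clearing price = lowest rejected bid = $119,000.

Lumen, Zephyr, Orion, Rook, Onyx; each is paid $119,000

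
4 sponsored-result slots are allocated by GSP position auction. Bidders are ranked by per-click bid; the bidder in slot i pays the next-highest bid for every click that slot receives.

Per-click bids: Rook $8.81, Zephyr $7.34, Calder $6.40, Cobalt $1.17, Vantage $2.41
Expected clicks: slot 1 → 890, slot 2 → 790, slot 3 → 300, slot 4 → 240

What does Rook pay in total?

Sorting advertisers: $8.81 (Rook) > $7.34 (Zephyr) > $6.40 (Calder) > $2.41 (Vantage) > $1.17 (Cobalt)
Rook holds slot 1 → pays next bid $7.34 × 890 clicks = $6532.60.

Rook pays $6532.60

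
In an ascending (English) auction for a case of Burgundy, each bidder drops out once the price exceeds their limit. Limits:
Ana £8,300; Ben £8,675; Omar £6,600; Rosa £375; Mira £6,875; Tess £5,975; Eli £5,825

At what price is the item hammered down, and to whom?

Ben wins at £8,300

Open ascending-bid auction: the price rises until one bidder remains; the winner pays the price at which the last rival dropped out.
Sorting limits: 8,675 (Ben) > 8,300 (Ana) > 6,875 (Mira) > 6,600 (Omar) > 5,975 (Tess) > 5,825 (Eli) > …
Once the price passes £8,300, only Ben is left; the hammer falls at Ana's limit of £8,300.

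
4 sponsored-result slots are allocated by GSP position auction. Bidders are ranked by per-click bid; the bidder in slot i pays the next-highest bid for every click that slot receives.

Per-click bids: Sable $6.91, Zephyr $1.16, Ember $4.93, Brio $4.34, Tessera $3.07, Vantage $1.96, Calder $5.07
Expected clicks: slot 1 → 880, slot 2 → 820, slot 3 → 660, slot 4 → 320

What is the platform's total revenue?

Sorting advertisers: $6.91 (Sable) > $5.07 (Calder) > $4.93 (Ember) > $4.34 (Brio) > $3.07 (Tessera) > …
Slot 1: Sable pays $5.07 × 880 = $4461.60
Slot 2: Calder pays $4.93 × 820 = $4042.60
Slot 3: Ember pays $4.34 × 660 = $2864.40
Slot 4: Brio pays $3.07 × 320 = $982.40
Total = $12351.00

Total revenue: $12351.00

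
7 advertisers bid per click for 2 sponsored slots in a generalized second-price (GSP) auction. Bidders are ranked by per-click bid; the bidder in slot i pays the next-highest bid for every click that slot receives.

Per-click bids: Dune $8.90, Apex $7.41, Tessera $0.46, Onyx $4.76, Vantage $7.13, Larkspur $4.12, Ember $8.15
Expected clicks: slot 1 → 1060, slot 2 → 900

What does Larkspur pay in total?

Larkspur pays $0.00

Ranked by bid: $8.90 (Dune) > $8.15 (Ember) > $7.41 (Apex) > …
Larkspur ranks below slot 2 → no slot, pays nothing.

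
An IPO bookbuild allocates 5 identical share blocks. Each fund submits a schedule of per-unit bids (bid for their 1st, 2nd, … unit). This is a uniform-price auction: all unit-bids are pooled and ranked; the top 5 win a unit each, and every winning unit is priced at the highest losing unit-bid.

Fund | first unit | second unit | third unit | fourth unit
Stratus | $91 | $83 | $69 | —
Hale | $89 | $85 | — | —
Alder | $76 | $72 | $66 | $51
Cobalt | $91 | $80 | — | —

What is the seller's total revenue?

Total revenue: $400

Pooled unit-bids ranked (top 5): 91 (Stratus-1), 91 (Cobalt-1), 89 (Hale-1), 85 (Hale-2), 83 (Stratus-2)
The (k+1)-th unit-bid is $80.
Allocation: Cobalt 1, Hale 2, Stratus 2. Every unit priced at $80.
Revenue = 5 × 80 = $400.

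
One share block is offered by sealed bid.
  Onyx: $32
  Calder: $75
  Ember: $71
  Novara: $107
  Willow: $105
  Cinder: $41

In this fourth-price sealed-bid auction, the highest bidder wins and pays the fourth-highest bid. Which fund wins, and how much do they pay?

Sorting bids: 107 (Novara) > 105 (Willow) > 75 (Calder) > 71 (Ember) > 41 (Cinder) > 32 (Onyx)
Novara is highest; pays the fourth-highest bid, $71.

Novara pays $71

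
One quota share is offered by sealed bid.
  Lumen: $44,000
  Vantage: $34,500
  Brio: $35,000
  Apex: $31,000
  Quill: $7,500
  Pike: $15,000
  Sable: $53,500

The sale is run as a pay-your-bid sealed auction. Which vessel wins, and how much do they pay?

Sable pays $53,500

Rule: the highest bidder wins and pays their own bid.
Bids in order: 53,500 (Sable) > 44,000 (Lumen) > 35,000 (Brio) > 34,500 (Vantage) > 31,000 (Apex) > 15,000 (Pike) > …
Sable has the highest bid and pays exactly that: $53,500.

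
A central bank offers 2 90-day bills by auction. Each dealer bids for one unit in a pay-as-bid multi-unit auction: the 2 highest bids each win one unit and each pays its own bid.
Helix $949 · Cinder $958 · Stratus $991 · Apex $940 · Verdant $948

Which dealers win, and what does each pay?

Stratus $991, Cinder $958

Ordering the bids: 991 (Stratus), 958 (Cinder), 949 (Helix), 948 (Verdant), …
The 2 highest are Stratus, Cinder.
Each winner pays its own bid: Stratus $991, Cinder $958.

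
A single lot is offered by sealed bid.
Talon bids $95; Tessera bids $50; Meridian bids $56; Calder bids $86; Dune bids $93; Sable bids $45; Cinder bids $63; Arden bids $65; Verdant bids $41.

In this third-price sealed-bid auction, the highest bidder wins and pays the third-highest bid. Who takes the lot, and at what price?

Bids in order: 95 (Talon) > 93 (Dune) > 86 (Calder) > 65 (Arden) > 63 (Cinder) > 56 (Meridian) > …
Talon is highest; pays the third-highest bid, $86.

Talon pays $86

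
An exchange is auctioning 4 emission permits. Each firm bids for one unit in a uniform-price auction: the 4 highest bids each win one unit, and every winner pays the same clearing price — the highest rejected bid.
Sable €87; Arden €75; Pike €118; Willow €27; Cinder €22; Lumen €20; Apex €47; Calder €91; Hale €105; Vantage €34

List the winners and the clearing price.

Pike, Hale, Calder, Sable; each pays €75

Ordering the bids: 118 (Pike), 105 (Hale), 91 (Calder), 87 (Sable), 75 (Arden), 47 (Apex), …
Winners (4 units): Pike, Hale, Calder, Sable.
Highest unsuccessful bid: €75 → clearing price.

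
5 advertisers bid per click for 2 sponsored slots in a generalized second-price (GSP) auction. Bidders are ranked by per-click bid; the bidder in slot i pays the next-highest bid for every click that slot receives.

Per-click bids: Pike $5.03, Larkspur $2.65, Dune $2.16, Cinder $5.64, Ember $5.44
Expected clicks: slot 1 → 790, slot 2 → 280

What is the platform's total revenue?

Total revenue: $5706.00

Ranked by bid: $5.64 (Cinder) > $5.44 (Ember) > $5.03 (Pike) > …
Slot 1: Cinder pays $5.44 × 790 = $4297.60
Slot 2: Ember pays $5.03 × 280 = $1408.40
Total = $5706.00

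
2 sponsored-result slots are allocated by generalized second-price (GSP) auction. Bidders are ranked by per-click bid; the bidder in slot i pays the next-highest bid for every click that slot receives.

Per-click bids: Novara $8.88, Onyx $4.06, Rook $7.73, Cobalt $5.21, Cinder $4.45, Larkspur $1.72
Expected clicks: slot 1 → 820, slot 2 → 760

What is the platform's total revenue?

Sorting advertisers: $8.88 (Novara) > $7.73 (Rook) > $5.21 (Cobalt) > …
Slot 1: Novara pays $7.73 × 820 = $6338.60
Slot 2: Rook pays $5.21 × 760 = $3959.60
Total = $10298.20

Total revenue: $10298.20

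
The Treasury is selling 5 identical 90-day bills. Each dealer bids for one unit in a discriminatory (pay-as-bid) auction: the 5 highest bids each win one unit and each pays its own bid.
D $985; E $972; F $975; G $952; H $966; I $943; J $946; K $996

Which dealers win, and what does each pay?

Ordering the bids: 996 (K), 985 (D), 975 (F), 972 (E), 966 (H), 952 (G), 946 (J), …
Top 5: K, D, F, E, H.
Each winner pays its own bid: K $996, D $985, F $975, E $972, H $966.

K $996, D $985, F $975, E $972, H $966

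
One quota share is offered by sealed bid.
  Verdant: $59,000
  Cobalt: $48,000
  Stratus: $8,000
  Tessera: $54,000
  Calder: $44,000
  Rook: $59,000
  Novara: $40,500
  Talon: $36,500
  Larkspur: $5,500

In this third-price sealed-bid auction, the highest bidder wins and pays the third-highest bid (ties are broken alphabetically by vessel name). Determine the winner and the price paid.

Bids in order: 59,000 (Rook) > 59,000 (Verdant) > 54,000 (Tessera) > 48,000 (Cobalt) > 44,000 (Calder) > 40,500 (Novara) > …
Tie at $59,000 → Rook wins by tie-break.
Rook is highest; pays the third-highest bid, $54,000.

Rook pays $54,000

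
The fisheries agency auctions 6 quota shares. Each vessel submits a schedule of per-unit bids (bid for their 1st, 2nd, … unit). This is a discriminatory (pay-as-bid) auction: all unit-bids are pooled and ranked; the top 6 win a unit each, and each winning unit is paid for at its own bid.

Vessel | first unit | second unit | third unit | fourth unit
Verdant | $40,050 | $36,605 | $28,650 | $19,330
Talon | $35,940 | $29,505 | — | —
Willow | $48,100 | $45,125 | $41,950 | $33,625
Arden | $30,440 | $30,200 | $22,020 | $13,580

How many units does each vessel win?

Talon 1, Verdant 2, Willow 3

Merging the schedules and taking the best 6: 48,100 (Willow-1), 45,125 (Willow-2), 41,950 (Willow-3), 40,050 (Verdant-1), 36,605 (Verdant-2), 35,940 (Talon-1)
Next rejected bid: $33,625 (not a price — pay-as-bid).
Allocation: Talon 1, Verdant 2, Willow 3.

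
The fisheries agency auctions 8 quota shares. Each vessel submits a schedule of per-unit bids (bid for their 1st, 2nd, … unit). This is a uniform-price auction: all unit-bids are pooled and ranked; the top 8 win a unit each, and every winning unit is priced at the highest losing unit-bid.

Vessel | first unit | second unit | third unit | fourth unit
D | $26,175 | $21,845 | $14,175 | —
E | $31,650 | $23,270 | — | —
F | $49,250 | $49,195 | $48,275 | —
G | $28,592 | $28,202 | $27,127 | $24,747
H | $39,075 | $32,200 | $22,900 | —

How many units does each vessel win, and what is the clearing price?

E 1, F 3, G 2, H 2; clearing price $27,127

Pooled unit-bids ranked (top 8): 49,250 (F-1), 49,195 (F-2), 48,275 (F-3), 39,075 (H-1), 32,200 (H-2), 31,650 (E-1), 28,592 (G-1), 28,202 (G-2)
The (k+1)-th unit-bid is $27,127.
Allocation: E 1, F 3, G 2, H 2.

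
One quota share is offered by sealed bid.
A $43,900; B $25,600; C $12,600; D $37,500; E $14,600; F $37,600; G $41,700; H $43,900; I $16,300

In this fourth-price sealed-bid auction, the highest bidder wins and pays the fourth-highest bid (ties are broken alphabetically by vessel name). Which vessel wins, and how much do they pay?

A pays $37,600

Bids in order: 43,900 (A) > 43,900 (H) > 41,700 (G) > 37,600 (F) > 37,500 (D) > 25,600 (B) > …
A and H tie at $43,900; tie-break gives it to A.
A wins; payment is bid #4 in the ranking = $37,600.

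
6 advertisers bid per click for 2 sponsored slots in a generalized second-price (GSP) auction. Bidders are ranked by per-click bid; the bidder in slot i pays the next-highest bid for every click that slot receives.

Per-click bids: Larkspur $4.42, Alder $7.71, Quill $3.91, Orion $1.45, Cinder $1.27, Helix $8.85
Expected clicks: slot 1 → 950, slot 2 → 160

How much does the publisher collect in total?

Total revenue: $8031.70

Sorting advertisers: $8.85 (Helix) > $7.71 (Alder) > $4.42 (Larkspur) > …
Slot 1: Helix pays $7.71 × 950 = $7324.50
Slot 2: Alder pays $4.42 × 160 = $707.20
Total = $8031.70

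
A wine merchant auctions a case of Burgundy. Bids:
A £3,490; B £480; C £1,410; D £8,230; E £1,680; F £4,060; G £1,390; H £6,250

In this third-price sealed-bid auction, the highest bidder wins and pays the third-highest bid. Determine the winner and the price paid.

Bids in order: 8,230 (D) > 6,250 (H) > 4,060 (F) > 3,490 (A) > 1,680 (E) > 1,410 (C) > …
D wins; payment is bid #3 in the ranking = £4,060.

D pays £4,060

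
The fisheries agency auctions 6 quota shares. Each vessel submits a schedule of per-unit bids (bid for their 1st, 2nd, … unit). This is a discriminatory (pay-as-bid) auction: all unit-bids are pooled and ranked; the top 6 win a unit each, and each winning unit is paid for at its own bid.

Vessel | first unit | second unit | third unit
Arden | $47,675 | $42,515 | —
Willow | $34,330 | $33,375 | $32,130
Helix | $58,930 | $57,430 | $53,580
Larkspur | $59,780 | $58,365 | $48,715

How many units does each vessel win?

Pooled unit-bids ranked (top 6): 59,780 (Larkspur-1), 58,930 (Helix-1), 58,365 (Larkspur-2), 57,430 (Helix-2), 53,580 (Helix-3), 48,715 (Larkspur-3)
Next rejected bid: $47,675 (not a price — pay-as-bid).
Allocation: Helix 3, Larkspur 3.

Helix 3, Larkspur 3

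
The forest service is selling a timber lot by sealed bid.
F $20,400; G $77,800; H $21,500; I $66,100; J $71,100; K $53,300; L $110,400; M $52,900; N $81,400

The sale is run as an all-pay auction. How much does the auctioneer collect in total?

Sorting bids: 110,400 (L) > 81,400 (N) > 77,800 (G) > 71,100 (J) > 66,100 (I) > 53,300 (K) > …
L wins with the top bid; all bids are sunk regardless.
Every bidder forfeits their bid regardless of winning.
Revenue = 20,400 + 77,800 + 21,500 + 66,100 + 71,100 + 53,300 + 110,400 + 52,900 + 81,400 = $554,900.

Total revenue: $554,900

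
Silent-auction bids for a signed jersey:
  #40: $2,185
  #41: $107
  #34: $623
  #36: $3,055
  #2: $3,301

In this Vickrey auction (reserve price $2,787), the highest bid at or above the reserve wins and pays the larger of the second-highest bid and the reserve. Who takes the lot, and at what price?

#2 pays $3,055

Bids in order: 3,301 (#2) > 3,055 (#36) > 2,185 (#40) > 623 (#34) > 107 (#41)
Highest eligible bid: #2 at $3,301.
max(second-highest $3,055, reserve $2,787) = $3,055; the reserve does not bind.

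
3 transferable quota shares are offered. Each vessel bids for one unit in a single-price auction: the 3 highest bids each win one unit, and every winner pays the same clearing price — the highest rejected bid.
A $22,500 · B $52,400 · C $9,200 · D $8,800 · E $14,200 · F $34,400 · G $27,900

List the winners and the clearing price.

B, F, G; each pays $22,500

Ordering the bids: 52,400 (B), 34,400 (F), 27,900 (G), 22,500 (A), 14,200 (E), …
Winners (3 units): B, F, G.
Highest unsuccessful bid: $22,500 → clearing price.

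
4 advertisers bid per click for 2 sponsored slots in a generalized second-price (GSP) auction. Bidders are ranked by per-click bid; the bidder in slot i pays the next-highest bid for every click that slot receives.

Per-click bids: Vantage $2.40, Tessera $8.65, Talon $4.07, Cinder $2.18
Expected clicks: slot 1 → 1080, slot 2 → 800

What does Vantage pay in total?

Vantage pays $0.00

Sorting advertisers: $8.65 (Tessera) > $4.07 (Talon) > $2.40 (Vantage) > …
Vantage ranks below slot 2 → no slot, pays nothing.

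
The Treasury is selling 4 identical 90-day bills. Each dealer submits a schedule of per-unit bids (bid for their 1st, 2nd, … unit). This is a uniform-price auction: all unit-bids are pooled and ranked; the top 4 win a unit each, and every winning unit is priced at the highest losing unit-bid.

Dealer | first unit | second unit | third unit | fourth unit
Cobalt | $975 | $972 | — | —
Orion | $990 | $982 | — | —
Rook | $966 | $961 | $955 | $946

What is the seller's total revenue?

All unit-bids, highest first — top 4: 990 (Orion-1), 982 (Orion-2), 975 (Cobalt-1), 972 (Cobalt-2)
The (k+1)-th unit-bid is $966.
Allocation: Cobalt 2, Orion 2. Every unit priced at $966.
Revenue = 4 × 966 = $3,864.

Total revenue: $3,864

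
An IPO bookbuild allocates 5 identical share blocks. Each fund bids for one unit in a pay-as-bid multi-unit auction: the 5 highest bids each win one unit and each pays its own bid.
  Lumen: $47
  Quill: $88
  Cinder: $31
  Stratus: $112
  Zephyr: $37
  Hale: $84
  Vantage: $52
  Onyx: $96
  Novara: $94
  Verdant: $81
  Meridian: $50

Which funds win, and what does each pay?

Stratus $112, Onyx $96, Novara $94, Quill $88, Hale $84

Sorting: 112 (Stratus), 96 (Onyx), 94 (Novara), 88 (Quill), 84 (Hale), 81 (Verdant), 52 (Vantage), …
Top 5: Stratus, Onyx, Novara, Quill, Hale.
Each winner pays its own bid: Stratus $112, Onyx $96, Novara $94, Quill $88, Hale $84.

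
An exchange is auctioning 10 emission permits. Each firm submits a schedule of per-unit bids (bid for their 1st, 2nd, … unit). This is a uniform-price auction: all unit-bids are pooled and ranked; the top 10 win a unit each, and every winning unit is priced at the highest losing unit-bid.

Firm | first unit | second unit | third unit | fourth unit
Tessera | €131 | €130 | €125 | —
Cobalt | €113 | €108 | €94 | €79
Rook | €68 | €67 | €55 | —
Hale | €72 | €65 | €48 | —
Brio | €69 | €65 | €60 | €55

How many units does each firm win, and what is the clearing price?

Brio 1, Cobalt 4, Hale 1, Rook 1, Tessera 3; clearing price €67

Pooled unit-bids ranked (top 10): 131 (Tessera-1), 130 (Tessera-2), 125 (Tessera-3), 113 (Cobalt-1), 108 (Cobalt-2), 94 (Cobalt-3), 79 (Cobalt-4), 72 (Hale-1), 69 (Brio-1), 68 (Rook-1)
Highest rejected unit-bid = €67.
Allocation: Brio 1, Cobalt 4, Hale 1, Rook 1, Tessera 3.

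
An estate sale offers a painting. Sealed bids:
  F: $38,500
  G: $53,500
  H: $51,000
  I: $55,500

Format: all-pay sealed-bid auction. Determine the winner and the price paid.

All-pay sealed-bid auction: the highest bidder wins the item, but every bidder pays their own bid.
Bids in order: 55,500 (I) > 53,500 (G) > 51,000 (H) > 38,500 (F)
I wins with the top bid; all bids are sunk regardless.

I pays $55,500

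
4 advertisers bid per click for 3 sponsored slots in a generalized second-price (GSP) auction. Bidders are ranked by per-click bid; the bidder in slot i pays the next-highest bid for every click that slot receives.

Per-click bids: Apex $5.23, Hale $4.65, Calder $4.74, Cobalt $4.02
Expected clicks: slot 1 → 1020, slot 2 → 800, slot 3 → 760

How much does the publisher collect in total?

Sorting advertisers: $5.23 (Apex) > $4.74 (Calder) > $4.65 (Hale) > $4.02 (Cobalt)
Slot 1: Apex pays $4.74 × 1020 = $4834.80
Slot 2: Calder pays $4.65 × 800 = $3720.00
Slot 3: Hale pays $4.02 × 760 = $3055.20
Total = $11610.00

Total revenue: $11610.00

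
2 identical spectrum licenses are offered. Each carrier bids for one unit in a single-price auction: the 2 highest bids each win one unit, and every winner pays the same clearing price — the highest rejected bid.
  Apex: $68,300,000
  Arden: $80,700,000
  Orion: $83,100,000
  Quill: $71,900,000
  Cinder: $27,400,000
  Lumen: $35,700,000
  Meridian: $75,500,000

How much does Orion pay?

Orion pays $75,500,000

Sorting: 83,100,000 (Orion), 80,700,000 (Arden), 75,500,000 (Meridian), 71,900,000 (Quill), …
The 2 highest are Orion, Arden.
Highest unsuccessful bid: $75,500,000 → clearing price.
Orion wins → pays $75,500,000.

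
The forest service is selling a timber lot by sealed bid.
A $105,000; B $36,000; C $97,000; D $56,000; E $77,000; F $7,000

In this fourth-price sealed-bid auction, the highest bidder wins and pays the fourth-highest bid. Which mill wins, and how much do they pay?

A pays $56,000

Bids ranked: 105,000 (A) > 97,000 (C) > 77,000 (E) > 56,000 (D) > 36,000 (B) > 7,000 (F)
A is highest; pays the fourth-highest bid, $56,000.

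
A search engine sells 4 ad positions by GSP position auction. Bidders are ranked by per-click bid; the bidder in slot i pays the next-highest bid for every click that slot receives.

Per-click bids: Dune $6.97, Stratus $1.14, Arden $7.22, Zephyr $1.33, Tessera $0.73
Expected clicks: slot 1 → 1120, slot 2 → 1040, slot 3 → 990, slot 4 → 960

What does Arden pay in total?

Arden pays $7806.40

Ranked by bid: $7.22 (Arden) > $6.97 (Dune) > $1.33 (Zephyr) > $1.14 (Stratus) > $0.73 (Tessera)
Arden holds slot 1 → pays next bid $6.97 × 1120 clicks = $7806.40.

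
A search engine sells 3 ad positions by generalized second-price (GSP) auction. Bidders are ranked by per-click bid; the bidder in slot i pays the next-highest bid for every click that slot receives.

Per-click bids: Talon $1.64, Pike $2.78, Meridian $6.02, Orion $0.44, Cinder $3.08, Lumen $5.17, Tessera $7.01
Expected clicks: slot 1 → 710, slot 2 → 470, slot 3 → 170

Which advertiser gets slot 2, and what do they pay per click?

Meridian; $5.17 per click

Sorting advertisers: $7.01 (Tessera) > $6.02 (Meridian) > $5.17 (Lumen) > $3.08 (Cinder) > …
Slot 2 goes to the second-ranked bidder, Meridian, who pays the next bid down: $5.17/click.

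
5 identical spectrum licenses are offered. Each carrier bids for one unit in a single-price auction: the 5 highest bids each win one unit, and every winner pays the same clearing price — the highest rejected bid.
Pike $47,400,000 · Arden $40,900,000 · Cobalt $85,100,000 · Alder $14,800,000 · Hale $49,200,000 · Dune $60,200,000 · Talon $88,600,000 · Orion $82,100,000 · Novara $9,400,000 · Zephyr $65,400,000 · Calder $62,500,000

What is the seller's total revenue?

Ordering the bids: 88,600,000 (Talon), 85,100,000 (Cobalt), 82,100,000 (Orion), 65,400,000 (Zephyr), 62,500,000 (Calder), 60,200,000 (Dune), 49,200,000 (Hale), …
The 5 highest are Talon, Cobalt, Orion, Zephyr, Calder.
Clearing price = highest rejected bid = $60,200,000.
Total revenue = 5 × $60,200,000 = $301,000,000.

Total revenue: $301,000,000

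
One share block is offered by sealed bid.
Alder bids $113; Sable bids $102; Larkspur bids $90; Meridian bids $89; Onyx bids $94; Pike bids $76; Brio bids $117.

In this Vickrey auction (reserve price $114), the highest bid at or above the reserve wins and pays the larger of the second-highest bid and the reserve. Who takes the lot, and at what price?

Brio pays $114

Bids ranked: 117 (Brio) > 113 (Alder) > 102 (Sable) > 94 (Onyx) > 90 (Larkspur) > 89 (Meridian) > …
Highest eligible bid: Brio at $117.
Second-highest bid $113 is below the reserve $114, so the reserve binds → payment $114.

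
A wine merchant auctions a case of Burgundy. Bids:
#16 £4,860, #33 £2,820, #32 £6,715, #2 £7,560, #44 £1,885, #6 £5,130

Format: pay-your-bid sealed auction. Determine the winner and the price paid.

#2 pays £7,560

Sorting bids: 7,560 (#2) > 6,715 (#32) > 5,130 (#6) > 4,860 (#16) > 2,820 (#33) > 1,885 (#44)
#2 has the highest bid and pays exactly that: £7,560.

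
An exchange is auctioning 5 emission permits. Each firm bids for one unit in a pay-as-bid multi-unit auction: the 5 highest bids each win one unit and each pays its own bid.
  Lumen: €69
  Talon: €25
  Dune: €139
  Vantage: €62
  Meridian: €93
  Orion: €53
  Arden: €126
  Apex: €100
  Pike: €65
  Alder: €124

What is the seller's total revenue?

Ordering the bids: 139 (Dune), 126 (Arden), 124 (Alder), 100 (Apex), 93 (Meridian), 69 (Lumen), 65 (Pike), …
The 5 highest are Dune, Arden, Alder, Apex, Meridian.
Total revenue = 139 + 126 + 124 + 100 + 93 = €582.

Total revenue: €582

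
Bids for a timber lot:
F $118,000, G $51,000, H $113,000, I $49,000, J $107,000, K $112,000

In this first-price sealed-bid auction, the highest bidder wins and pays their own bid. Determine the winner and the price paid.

F pays $118,000

Rule: the highest bidder wins and pays their own bid.
Bids ranked: 118,000 (F) > 113,000 (H) > 112,000 (K) > 107,000 (J) > 51,000 (G) > 49,000 (I)
First-price: F pays what they bid, $118,000.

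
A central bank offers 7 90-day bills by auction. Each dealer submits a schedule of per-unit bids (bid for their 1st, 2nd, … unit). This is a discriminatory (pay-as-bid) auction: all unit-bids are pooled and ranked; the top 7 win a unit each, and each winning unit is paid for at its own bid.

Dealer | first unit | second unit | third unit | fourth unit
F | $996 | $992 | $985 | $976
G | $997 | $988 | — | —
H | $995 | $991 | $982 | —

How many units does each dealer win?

Merging the schedules and taking the best 7: 997 (G-1), 996 (F-1), 995 (H-1), 992 (F-2), 991 (H-2), 988 (G-2), 985 (F-3)
Next rejected bid: $982 (not a price — pay-as-bid).
Allocation: F 3, G 2, H 2.

F 3, G 2, H 2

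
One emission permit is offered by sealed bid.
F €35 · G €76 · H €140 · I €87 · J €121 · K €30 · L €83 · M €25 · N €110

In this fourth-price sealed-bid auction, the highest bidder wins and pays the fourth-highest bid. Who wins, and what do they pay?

H pays €87

Rule: the highest bidder wins and pays the fourth-highest bid.
Bids in order: 140 (H) > 121 (J) > 110 (N) > 87 (I) > 83 (L) > 76 (G) > …
H wins; payment is bid #4 in the ranking = €87.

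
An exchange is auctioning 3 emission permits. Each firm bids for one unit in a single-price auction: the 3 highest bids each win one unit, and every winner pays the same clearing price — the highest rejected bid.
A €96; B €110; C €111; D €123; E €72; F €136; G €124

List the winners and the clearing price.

F, G, D; each pays €111

Bids ranked high→low: 136 (F), 124 (G), 123 (D), 111 (C), 110 (B), …
Winners (3 units): F, G, D.
First losing bid is C's €111, which sets the uniform price.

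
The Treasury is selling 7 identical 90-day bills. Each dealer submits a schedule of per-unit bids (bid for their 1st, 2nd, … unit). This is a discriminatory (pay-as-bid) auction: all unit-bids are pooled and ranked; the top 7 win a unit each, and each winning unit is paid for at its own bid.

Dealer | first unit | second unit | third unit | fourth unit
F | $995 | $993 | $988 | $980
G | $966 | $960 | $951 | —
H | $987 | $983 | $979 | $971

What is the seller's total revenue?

Pooled unit-bids ranked (top 7): 995 (F-1), 993 (F-2), 988 (F-3), 987 (H-1), 983 (H-2), 980 (F-4), 979 (H-3)
Next rejected bid: $971 (not a price — pay-as-bid).
Each winning unit pays its own bid.
Revenue = 995 + 993 + 988 + 987 + 983 + 980 + 979 = $6,905.

Total revenue: $6,905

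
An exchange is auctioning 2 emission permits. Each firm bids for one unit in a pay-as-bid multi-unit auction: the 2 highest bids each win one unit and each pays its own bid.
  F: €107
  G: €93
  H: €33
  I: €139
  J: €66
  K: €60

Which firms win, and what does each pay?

I €139, F €107

Bids ranked high→low: 139 (I), 107 (F), 93 (G), 66 (J), …
The 2 highest are I, F.
Each winner pays its own bid: I €139, F €107.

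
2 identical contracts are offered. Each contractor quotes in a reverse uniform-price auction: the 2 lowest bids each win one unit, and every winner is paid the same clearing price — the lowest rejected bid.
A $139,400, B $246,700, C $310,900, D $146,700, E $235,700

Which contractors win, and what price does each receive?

A, D; each is paid $235,700

Sorting: 139,400 (A), 146,700 (D), 235,700 (E), 246,700 (B), …
Lowest 2: A, D.
Clearing price = lowest rejected bid = $235,700.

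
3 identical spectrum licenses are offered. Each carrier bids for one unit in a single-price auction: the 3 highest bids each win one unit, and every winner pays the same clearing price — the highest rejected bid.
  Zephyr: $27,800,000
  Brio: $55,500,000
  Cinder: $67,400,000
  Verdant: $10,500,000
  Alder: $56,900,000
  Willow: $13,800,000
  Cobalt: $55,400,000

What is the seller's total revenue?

Ordering the bids: 67,400,000 (Cinder), 56,900,000 (Alder), 55,500,000 (Brio), 55,400,000 (Cobalt), 27,800,000 (Zephyr), …
Winners (3 units): Cinder, Alder, Brio.
Highest unsuccessful bid: $55,400,000 → clearing price.
Total revenue = 3 × $55,400,000 = $166,200,000.

Total revenue: $166,200,000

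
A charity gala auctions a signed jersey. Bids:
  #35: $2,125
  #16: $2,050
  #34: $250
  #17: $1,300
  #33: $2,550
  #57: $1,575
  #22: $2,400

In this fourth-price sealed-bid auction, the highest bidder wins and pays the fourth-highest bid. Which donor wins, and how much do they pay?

Bids ranked: 2,550 (#33) > 2,400 (#22) > 2,125 (#35) > 2,050 (#16) > 1,575 (#57) > 1,300 (#17) > …
#33 wins; payment is bid #4 in the ranking = $2,050.

#33 pays $2,050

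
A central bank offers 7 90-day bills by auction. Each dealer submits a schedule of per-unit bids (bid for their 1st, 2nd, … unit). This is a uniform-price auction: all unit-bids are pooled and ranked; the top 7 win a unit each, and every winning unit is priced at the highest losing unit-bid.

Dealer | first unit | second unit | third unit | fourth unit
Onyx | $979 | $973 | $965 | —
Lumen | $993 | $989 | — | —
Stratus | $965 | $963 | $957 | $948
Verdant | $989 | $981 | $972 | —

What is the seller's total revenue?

Total revenue: $6,755

Pooled unit-bids ranked (top 7): 993 (Lumen-1), 989 (Lumen-2), 989 (Verdant-1), 981 (Verdant-2), 979 (Onyx-1), 973 (Onyx-2), 972 (Verdant-3)
Highest rejected unit-bid = $965.
Allocation: Lumen 2, Onyx 2, Verdant 3. Every unit priced at $965.
Revenue = 7 × 965 = $6,755.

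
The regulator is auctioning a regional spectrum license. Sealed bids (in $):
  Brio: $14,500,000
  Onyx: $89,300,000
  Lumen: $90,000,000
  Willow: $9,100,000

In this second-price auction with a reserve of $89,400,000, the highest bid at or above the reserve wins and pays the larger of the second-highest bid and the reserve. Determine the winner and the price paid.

Sorting bids: 90,000,000 (Lumen) > 89,300,000 (Onyx) > 14,500,000 (Brio) > 9,100,000 (Willow)
Highest eligible bid: Lumen at $90,000,000.
Second-highest bid $89,300,000 is below the reserve $89,400,000, so the reserve binds → payment $89,400,000.

Lumen pays $89,400,000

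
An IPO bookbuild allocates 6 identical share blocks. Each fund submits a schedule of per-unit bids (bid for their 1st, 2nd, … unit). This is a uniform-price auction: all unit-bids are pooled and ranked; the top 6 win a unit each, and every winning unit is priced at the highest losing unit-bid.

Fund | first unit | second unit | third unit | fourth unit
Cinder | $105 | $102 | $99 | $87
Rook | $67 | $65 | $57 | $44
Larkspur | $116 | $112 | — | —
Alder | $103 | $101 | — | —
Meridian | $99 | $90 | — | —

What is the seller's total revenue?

Pooled unit-bids ranked (top 6): 116 (Larkspur-1), 112 (Larkspur-2), 105 (Cinder-1), 103 (Alder-1), 102 (Cinder-2), 101 (Alder-2)
The (k+1)-th unit-bid is $99.
Allocation: Alder 2, Cinder 2, Larkspur 2. Every unit priced at $99.
Revenue = 6 × 99 = $594.

Total revenue: $594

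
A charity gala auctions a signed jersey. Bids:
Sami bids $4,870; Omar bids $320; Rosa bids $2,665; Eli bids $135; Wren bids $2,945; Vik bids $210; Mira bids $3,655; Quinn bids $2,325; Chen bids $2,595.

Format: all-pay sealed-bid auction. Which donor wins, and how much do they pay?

Sami pays $4,870

Rule: the highest bidder wins the item, but every bidder pays their own bid.
Bids in order: 4,870 (Sami) > 3,655 (Mira) > 2,945 (Wren) > 2,665 (Rosa) > 2,595 (Chen) > 2,325 (Quinn) > …
Sami wins with the top bid; all bids are sunk regardless.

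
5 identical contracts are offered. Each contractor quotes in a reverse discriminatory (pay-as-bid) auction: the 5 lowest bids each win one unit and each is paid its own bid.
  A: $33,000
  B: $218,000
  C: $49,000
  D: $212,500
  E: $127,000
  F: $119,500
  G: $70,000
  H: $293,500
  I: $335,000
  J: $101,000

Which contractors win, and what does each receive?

A $33,000, C $49,000, G $70,000, J $101,000, F $119,500

Ordering the bids: 33,000 (A), 49,000 (C), 70,000 (G), 101,000 (J), 119,500 (F), 127,000 (E), 212,500 (D), …
Winners (5 units): A, C, G, J, F.
Each winner is paid its own bid: A $33,000, C $49,000, G $70,000, J $101,000, F $119,500.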